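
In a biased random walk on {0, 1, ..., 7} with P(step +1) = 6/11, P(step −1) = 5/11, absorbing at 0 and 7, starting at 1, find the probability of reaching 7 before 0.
P(hit 7 before 0) = (1 − (5/6)^1) / (1 − (5/6)^7) = 46656/201811

Let u_k denote P(reach 7 before 0 | start at k). Boundary: u_0 = 0, u_7 = 1. Recurrence: u_k = 6/11·u_{k+1} + 5/11·u_{k-1} for 1 ≤ k ≤ 6. Try u_k = A + B·r^k with r = q/p = (5/11)/(6/11) = 5/6. Substitution satisfies the recurrence; boundary conditions give:
  u_k = (1 − r^k) / (1 − r^N) = (1 − (5/6)^1) / (1 − (5/6)^7) = 46656/201811.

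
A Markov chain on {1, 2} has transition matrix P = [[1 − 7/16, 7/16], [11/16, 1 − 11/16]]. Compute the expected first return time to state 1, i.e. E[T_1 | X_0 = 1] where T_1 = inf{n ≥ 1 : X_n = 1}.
E[T_1 | X_0 = 1] = 1/π_1 = 18/11

For an irreducible recurrent Markov chain with stationary distribution π, E[T_i | X_0 = i] = 1/π_i (Kac's formula). Here π_1 = (11/16)/(7/16 + 11/16) = (11/16)/(9/8) = 11/18, so E[T_1 | X_0 = 1] = 1/π_1 = (7/16 + 11/16)/(11/16) = (9/8)/(11/16) = 18/11.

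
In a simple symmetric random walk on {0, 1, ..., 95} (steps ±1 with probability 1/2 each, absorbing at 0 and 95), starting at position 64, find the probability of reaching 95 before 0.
P(hit 95 before 0) = 64/95

Let u_k = P(hit 95 before 0 | start at k). Then u_0 = 0, u_95 = 1, and u_k = u_{k-1}/2 + u_{k+1}/2 for 1 ≤ k ≤ 94. This harmonic recurrence is solved by u_k = k/95, giving u_64 = 64/95.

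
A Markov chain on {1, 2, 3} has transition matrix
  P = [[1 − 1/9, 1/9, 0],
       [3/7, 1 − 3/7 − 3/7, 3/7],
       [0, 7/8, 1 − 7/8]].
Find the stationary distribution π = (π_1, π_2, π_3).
π = (189/262, 49/262, 12/131)

This is a birth-death chain on three states, which satisfies detailed balance: π_1 · P_{12} = π_2 · P_{21} and π_2 · P_{23} = π_3 · P_{32}.
From π_1 · 1/9 = π_2 · 3/7: π_2/π_1 = (1/9)/(3/7) = 7/27.
From π_2 · 3/7 = π_3 · 7/8: π_3/π_2 = (3/7)/(7/8) = 24/49.
Take π_1 proportional to 1; then unnormalized π = (1, 7/27, 8/63). Normalize by dividing by the sum 262/189:
  π = (189/262, 49/262, 12/131).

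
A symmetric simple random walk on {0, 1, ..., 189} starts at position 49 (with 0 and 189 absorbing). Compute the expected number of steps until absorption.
E[τ | X_0 = 49] = 6860

Let v_k = E[τ | X_0 = k]. Boundary: v_0 = v_189 = 0. Recurrence: v_k = 1 + (v_{k-1} + v_{k+1})/2 for 1 ≤ k ≤ 188. The particular solution to v_k − (v_{k-1} + v_{k+1})/2 = 1 is v_k = −k^2. Adding homogeneous solution A + B k and matching boundaries gives v_k = k (189 − k). Substituting k = 49: v_49 = 49 · 140 = 6860.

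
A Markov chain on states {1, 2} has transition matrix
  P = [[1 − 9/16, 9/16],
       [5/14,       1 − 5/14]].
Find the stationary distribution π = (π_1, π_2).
π_1 = 40/103, π_2 = 63/103

Solve πP = π with π_1 + π_2 = 1. From πP = π: π_1 · (1 − 9/16) + π_2 · 5/14 = π_1 ⇒ π_2 · 5/14 = π_1 · 9/16 ⇒ π_2/π_1 = (9/16)/(5/14) = 63/40. Together with π_1 + π_2 = 1:
  π_1 = (5/14)/(9/16 + 5/14) = (5/14)/(103/112) = 40/103,
  π_2 = (9/16)/(9/16 + 5/14) = (9/16)/(103/112) = 63/103.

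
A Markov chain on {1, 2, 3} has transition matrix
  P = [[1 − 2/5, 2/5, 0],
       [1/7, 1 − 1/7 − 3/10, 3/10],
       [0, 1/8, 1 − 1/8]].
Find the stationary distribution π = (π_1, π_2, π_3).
π = (25/263, 70/263, 168/263)

This is a birth-death chain on three states, which satisfies detailed balance: π_1 · P_{12} = π_2 · P_{21} and π_2 · P_{23} = π_3 · P_{32}.
From π_1 · 2/5 = π_2 · 1/7: π_2/π_1 = (2/5)/(1/7) = 14/5.
From π_2 · 3/10 = π_3 · 1/8: π_3/π_2 = (3/10)/(1/8) = 12/5.
Take π_1 proportional to 1; then unnormalized π = (1, 14/5, 168/25). Normalize by dividing by the sum 263/25:
  π = (25/263, 70/263, 168/263).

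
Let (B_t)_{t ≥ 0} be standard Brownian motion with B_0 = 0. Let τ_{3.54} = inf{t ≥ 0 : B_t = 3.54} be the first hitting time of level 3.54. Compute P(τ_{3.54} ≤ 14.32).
P(τ_{3.54} ≤ 14.32) = 2(1 − Φ(3.54/√14.32)) = 2(1 − Φ(0.9355)) ≈ 0.3495

By the reflection principle for standard BM, P(τ_b ≤ t) = 2 · P(B_t ≥ b). Since B_t ~ N(0, t), P(B_t ≥ 3.54) = 1 − Φ(3.54/√t) = 1 − Φ(3.54/√14.32) = 1 − Φ(0.9355) ≈ 0.17477. Doubling: P(τ_{3.54} ≤ 14.32) ≈ 2 · 0.17477 = 0.34954 ≈ 0.3495.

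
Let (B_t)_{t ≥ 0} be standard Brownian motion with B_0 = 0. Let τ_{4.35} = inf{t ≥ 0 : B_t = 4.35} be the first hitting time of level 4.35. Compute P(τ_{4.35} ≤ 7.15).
P(τ_{4.35} ≤ 7.15) = 2(1 − Φ(4.35/√7.15)) = 2(1 − Φ(1.6268)) ≈ 0.1038

By the reflection principle for standard BM, P(τ_b ≤ t) = 2 · P(B_t ≥ b). Since B_t ~ N(0, t), P(B_t ≥ 4.35) = 1 − Φ(4.35/√t) = 1 − Φ(4.35/√7.15) = 1 − Φ(1.6268) ≈ 0.05189. Doubling: P(τ_{4.35} ≤ 7.15) ≈ 2 · 0.05189 = 0.10378 ≈ 0.1038.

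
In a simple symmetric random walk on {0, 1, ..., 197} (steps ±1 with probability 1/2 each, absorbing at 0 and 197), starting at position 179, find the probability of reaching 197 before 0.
P(hit 197 before 0) = 179/197

Let u_k = P(hit 197 before 0 | start at k). Then u_0 = 0, u_197 = 1, and u_k = u_{k-1}/2 + u_{k+1}/2 for 1 ≤ k ≤ 196. This harmonic recurrence is solved by u_k = k/197, giving u_179 = 179/197.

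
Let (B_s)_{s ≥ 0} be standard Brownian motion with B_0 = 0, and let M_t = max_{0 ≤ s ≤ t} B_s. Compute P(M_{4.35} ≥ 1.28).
P(M_{4.35} ≥ 1.28) = 2·P(B_{4.35} ≥ 1.28) = 2(1 − Φ(1.28/√4.35)) ≈ 0.5394

By the reflection principle for Brownian motion, P(M_t ≥ a) = 2 · P(B_t ≥ a) for a ≥ 0. Since B_t ~ N(0, t), P(B_t ≥ 1.28) = 1 − Φ(1.28/√t) = 1 − Φ(1.28/√4.35) = 1 − Φ(0.6137). So
  P(M_{4.35} ≥ 1.28) = 2(1 − Φ(0.6137)) ≈ 0.5394.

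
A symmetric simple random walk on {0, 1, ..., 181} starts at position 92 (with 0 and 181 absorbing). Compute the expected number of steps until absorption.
E[τ | X_0 = 92] = 8188

Let v_k = E[τ | X_0 = k]. Boundary: v_0 = v_181 = 0. Recurrence: v_k = 1 + (v_{k-1} + v_{k+1})/2 for 1 ≤ k ≤ 180. The particular solution to v_k − (v_{k-1} + v_{k+1})/2 = 1 is v_k = −k^2. Adding homogeneous solution A + B k and matching boundaries gives v_k = k (181 − k). Substituting k = 92: v_92 = 92 · 89 = 8188.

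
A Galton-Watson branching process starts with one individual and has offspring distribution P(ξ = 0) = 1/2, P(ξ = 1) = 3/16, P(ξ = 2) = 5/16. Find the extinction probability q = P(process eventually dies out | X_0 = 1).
q = 1

Mean offspring μ = 0·1/2 + 1·3/16 + 2·5/16 = 13/16 ≤ 1. For μ ≤ 1 with offspring not concentrated at 1, the Galton-Watson process goes extinct almost surely, so q = 1.
(Algebraic check: The pgf is f(s) = 1/2 + 3/16·s + 5/16·s². The extinction probability q is the smallest fixed point of f in [0, 1]. Setting s = f(s):
  5/16·s² + (3/16 − 1)·s + 1/2 = 0
  5/16·s² − (1/2 + 5/16)·s + 1/2 = 0
which factors as (s − 1)·(5/16·s − 1/2) = 0, giving roots s = 1 and s = (1/2)/(5/16) = 8/5. Since 8/5 ≥ 1, the smallest root in [0, 1] is s = 1.)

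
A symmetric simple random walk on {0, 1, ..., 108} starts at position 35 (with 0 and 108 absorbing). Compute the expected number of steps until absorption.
E[τ | X_0 = 35] = 2555

Let v_k = E[τ | X_0 = k]. Boundary: v_0 = v_108 = 0. Recurrence: v_k = 1 + (v_{k-1} + v_{k+1})/2 for 1 ≤ k ≤ 107. The particular solution to v_k − (v_{k-1} + v_{k+1})/2 = 1 is v_k = −k^2. Adding homogeneous solution A + B k and matching boundaries gives v_k = k (108 − k). Substituting k = 35: v_35 = 35 · 73 = 2555.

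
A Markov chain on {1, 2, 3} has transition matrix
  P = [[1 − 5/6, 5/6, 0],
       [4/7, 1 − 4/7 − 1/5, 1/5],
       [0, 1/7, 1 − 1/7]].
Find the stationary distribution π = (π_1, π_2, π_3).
π = (2/9, 35/108, 49/108)

This is a birth-death chain on three states, which satisfies detailed balance: π_1 · P_{12} = π_2 · P_{21} and π_2 · P_{23} = π_3 · P_{32}.
From π_1 · 5/6 = π_2 · 4/7: π_2/π_1 = (5/6)/(4/7) = 35/24.
From π_2 · 1/5 = π_3 · 1/7: π_3/π_2 = (1/5)/(1/7) = 7/5.
Take π_1 proportional to 1; then unnormalized π = (1, 35/24, 49/24). Normalize by dividing by the sum 9/2:
  π = (2/9, 35/108, 49/108).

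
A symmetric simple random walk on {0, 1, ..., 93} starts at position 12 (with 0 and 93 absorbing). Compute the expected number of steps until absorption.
E[τ | X_0 = 12] = 972

Let v_k = E[τ | X_0 = k]. Boundary: v_0 = v_93 = 0. Recurrence: v_k = 1 + (v_{k-1} + v_{k+1})/2 for 1 ≤ k ≤ 92. The particular solution to v_k − (v_{k-1} + v_{k+1})/2 = 1 is v_k = −k^2. Adding homogeneous solution A + B k and matching boundaries gives v_k = k (93 − k). Substituting k = 12: v_12 = 12 · 81 = 972.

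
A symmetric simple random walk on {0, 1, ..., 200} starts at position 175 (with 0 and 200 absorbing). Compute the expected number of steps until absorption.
E[τ | X_0 = 175] = 4375

Let v_k = E[τ | X_0 = k]. Boundary: v_0 = v_200 = 0. Recurrence: v_k = 1 + (v_{k-1} + v_{k+1})/2 for 1 ≤ k ≤ 199. The particular solution to v_k − (v_{k-1} + v_{k+1})/2 = 1 is v_k = −k^2. Adding homogeneous solution A + B k and matching boundaries gives v_k = k (200 − k). Substituting k = 175: v_175 = 175 · 25 = 4375.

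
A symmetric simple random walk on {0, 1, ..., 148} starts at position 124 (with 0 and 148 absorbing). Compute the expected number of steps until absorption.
E[τ | X_0 = 124] = 2976

Let v_k = E[τ | X_0 = k]. Boundary: v_0 = v_148 = 0. Recurrence: v_k = 1 + (v_{k-1} + v_{k+1})/2 for 1 ≤ k ≤ 147. The particular solution to v_k − (v_{k-1} + v_{k+1})/2 = 1 is v_k = −k^2. Adding homogeneous solution A + B k and matching boundaries gives v_k = k (148 − k). Substituting k = 124: v_124 = 124 · 24 = 2976.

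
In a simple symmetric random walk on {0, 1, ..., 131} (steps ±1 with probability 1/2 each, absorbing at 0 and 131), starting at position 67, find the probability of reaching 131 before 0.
P(hit 131 before 0) = 67/131

Let u_k = P(hit 131 before 0 | start at k). Then u_0 = 0, u_131 = 1, and u_k = u_{k-1}/2 + u_{k+1}/2 for 1 ≤ k ≤ 130. This harmonic recurrence is solved by u_k = k/131, giving u_67 = 67/131.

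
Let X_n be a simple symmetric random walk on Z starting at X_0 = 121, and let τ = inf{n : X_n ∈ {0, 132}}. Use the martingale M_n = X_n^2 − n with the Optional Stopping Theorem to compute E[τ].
E[τ] = 1331

M_n = X_n^2 − n is a martingale (since E[X_{n+1}^2 | F_n] = X_n^2 + 1). By OST (τ has finite mean in a bounded region), E[M_τ] = E[M_0] = X_0^2 − 0 = 121^2 = 14641. Also E[M_τ] = E[X_τ^2] − E[τ]. The walk exits at 0 or 132, with P(hit 132 first) = 121/132, so E[X_τ^2] = 132^2 · 121/132 + 0 = 15972. Thus E[τ] = E[X_τ^2] − E[M_τ] = 15972 − 14641 = 1331 = 121(132 − 121) = 1331.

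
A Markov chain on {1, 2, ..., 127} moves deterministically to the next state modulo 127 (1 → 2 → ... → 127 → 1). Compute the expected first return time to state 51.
E[T_51 | X_0 = 51] = 127

The chain cycles deterministically, so starting at state 51 it returns in exactly 127 steps. Equivalently, the stationary distribution is uniform π_j = 1/127 for every state j, so by Kac's formula E[T_51] = 1/π_51 = 127.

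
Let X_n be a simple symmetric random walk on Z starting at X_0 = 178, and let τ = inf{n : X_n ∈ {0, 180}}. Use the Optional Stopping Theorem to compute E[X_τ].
E[X_τ] = 178

X_n is a martingale and τ is a bounded-mean stopping time (indeed τ is finite a.s. with bounded expectation since the walk is in a bounded region). By the OST, E[X_τ] = E[X_0] = 178. Equivalently: E[X_τ] = 180 · P(hit 180 first) + 0 · P(hit 0 first) = 180 · (178/180) = 178.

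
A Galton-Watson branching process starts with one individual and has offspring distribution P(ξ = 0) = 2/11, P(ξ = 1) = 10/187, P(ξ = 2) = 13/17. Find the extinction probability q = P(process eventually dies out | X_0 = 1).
q = 34/143

The pgf is f(s) = 2/11 + 10/187·s + 13/17·s². The extinction probability q is the smallest fixed point of f in [0, 1]. Setting s = f(s):
  13/17·s² + (10/187 − 1)·s + 2/11 = 0
  13/17·s² − (2/11 + 13/17)·s + 2/11 = 0
which factors as (s − 1)·(13/17·s − 2/11) = 0, giving roots s = 1 and s = (2/11)/(13/17) = 34/143.
Mean offspring μ = 10/187 + 2·13/17 = 296/187 > 1 (supercritical), so q < 1. The extinction probability is the smaller root: q = (2/11)/(13/17) = 34/143.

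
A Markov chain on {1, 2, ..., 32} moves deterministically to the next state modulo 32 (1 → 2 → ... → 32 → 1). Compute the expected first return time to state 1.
E[T_1 | X_0 = 1] = 32

The chain cycles deterministically, so starting at state 1 it returns in exactly 32 steps. Equivalently, the stationary distribution is uniform π_j = 1/32 for every state j, so by Kac's formula E[T_1] = 1/π_1 = 32.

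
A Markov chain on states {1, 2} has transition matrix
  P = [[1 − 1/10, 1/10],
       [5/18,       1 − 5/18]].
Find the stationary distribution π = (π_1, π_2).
π_1 = 25/34, π_2 = 9/34

Solve πP = π with π_1 + π_2 = 1. From πP = π: π_1 · (1 − 1/10) + π_2 · 5/18 = π_1 ⇒ π_2 · 5/18 = π_1 · 1/10 ⇒ π_2/π_1 = (1/10)/(5/18) = 9/25. Together with π_1 + π_2 = 1:
  π_1 = (5/18)/(1/10 + 5/18) = (5/18)/(17/45) = 25/34,
  π_2 = (1/10)/(1/10 + 5/18) = (1/10)/(17/45) = 9/34.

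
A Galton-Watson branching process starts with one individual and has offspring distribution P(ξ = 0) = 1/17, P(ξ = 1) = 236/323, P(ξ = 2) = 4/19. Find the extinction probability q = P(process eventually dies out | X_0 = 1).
q = 19/68

The pgf is f(s) = 1/17 + 236/323·s + 4/19·s². The extinction probability q is the smallest fixed point of f in [0, 1]. Setting s = f(s):
  4/19·s² + (236/323 − 1)·s + 1/17 = 0
  4/19·s² − (1/17 + 4/19)·s + 1/17 = 0
which factors as (s − 1)·(4/19·s − 1/17) = 0, giving roots s = 1 and s = (1/17)/(4/19) = 19/68.
Mean offspring μ = 236/323 + 2·4/19 = 372/323 > 1 (supercritical), so q < 1. The extinction probability is the smaller root: q = (1/17)/(4/19) = 19/68.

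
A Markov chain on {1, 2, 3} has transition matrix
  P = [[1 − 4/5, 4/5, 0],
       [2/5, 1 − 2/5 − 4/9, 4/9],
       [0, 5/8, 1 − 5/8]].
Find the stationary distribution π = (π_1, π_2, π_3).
π = (45/199, 90/199, 64/199)

This is a birth-death chain on three states, which satisfies detailed balance: π_1 · P_{12} = π_2 · P_{21} and π_2 · P_{23} = π_3 · P_{32}.
From π_1 · 4/5 = π_2 · 2/5: π_2/π_1 = (4/5)/(2/5) = 2.
From π_2 · 4/9 = π_3 · 5/8: π_3/π_2 = (4/9)/(5/8) = 32/45.
Take π_1 proportional to 1; then unnormalized π = (1, 2, 64/45). Normalize by dividing by the sum 199/45:
  π = (45/199, 90/199, 64/199).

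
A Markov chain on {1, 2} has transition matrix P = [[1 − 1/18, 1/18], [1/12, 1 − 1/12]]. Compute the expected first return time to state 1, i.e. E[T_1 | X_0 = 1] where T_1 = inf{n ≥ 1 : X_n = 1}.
E[T_1 | X_0 = 1] = 1/π_1 = 5/3

For an irreducible recurrent Markov chain with stationary distribution π, E[T_i | X_0 = i] = 1/π_i (Kac's formula). Here π_1 = (1/12)/(1/18 + 1/12) = (1/12)/(5/36) = 3/5, so E[T_1 | X_0 = 1] = 1/π_1 = (1/18 + 1/12)/(1/12) = (5/36)/(1/12) = 5/3.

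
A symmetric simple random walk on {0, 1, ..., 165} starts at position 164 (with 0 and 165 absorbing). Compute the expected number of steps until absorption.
E[τ | X_0 = 164] = 164

Let v_k = E[τ | X_0 = k]. Boundary: v_0 = v_165 = 0. Recurrence: v_k = 1 + (v_{k-1} + v_{k+1})/2 for 1 ≤ k ≤ 164. The particular solution to v_k − (v_{k-1} + v_{k+1})/2 = 1 is v_k = −k^2. Adding homogeneous solution A + B k and matching boundaries gives v_k = k (165 − k). Substituting k = 164: v_164 = 164 · 1 = 164.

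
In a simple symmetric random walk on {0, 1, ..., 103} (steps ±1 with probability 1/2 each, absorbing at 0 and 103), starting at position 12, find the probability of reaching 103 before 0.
P(hit 103 before 0) = 12/103

Let u_k = P(hit 103 before 0 | start at k). Then u_0 = 0, u_103 = 1, and u_k = u_{k-1}/2 + u_{k+1}/2 for 1 ≤ k ≤ 102. This harmonic recurrence is solved by u_k = k/103, giving u_12 = 12/103.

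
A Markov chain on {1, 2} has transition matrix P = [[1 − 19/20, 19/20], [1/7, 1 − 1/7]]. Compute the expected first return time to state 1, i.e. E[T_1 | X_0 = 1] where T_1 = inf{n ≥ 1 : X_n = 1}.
E[T_1 | X_0 = 1] = 1/π_1 = 153/20

For an irreducible recurrent Markov chain with stationary distribution π, E[T_i | X_0 = i] = 1/π_i (Kac's formula). Here π_1 = (1/7)/(19/20 + 1/7) = (1/7)/(153/140) = 20/153, so E[T_1 | X_0 = 1] = 1/π_1 = (19/20 + 1/7)/(1/7) = (153/140)/(1/7) = 153/20.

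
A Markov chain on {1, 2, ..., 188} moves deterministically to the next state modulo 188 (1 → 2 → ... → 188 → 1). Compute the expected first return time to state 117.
E[T_117 | X_0 = 117] = 188

The chain cycles deterministically, so starting at state 117 it returns in exactly 188 steps. Equivalently, the stationary distribution is uniform π_j = 1/188 for every state j, so by Kac's formula E[T_117] = 1/π_117 = 188.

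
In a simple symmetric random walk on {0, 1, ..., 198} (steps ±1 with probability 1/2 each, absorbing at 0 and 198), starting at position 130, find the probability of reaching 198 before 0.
P(hit 198 before 0) = 130/198 = 65/99

Let u_k = P(hit 198 before 0 | start at k). Then u_0 = 0, u_198 = 1, and u_k = u_{k-1}/2 + u_{k+1}/2 for 1 ≤ k ≤ 197. This harmonic recurrence is solved by u_k = k/198, giving u_130 = 130/198 = 65/99.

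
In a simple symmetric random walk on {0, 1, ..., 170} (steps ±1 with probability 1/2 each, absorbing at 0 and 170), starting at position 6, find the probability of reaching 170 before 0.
P(hit 170 before 0) = 6/170 = 3/85

Let u_k = P(hit 170 before 0 | start at k). Then u_0 = 0, u_170 = 1, and u_k = u_{k-1}/2 + u_{k+1}/2 for 1 ≤ k ≤ 169. This harmonic recurrence is solved by u_k = k/170, giving u_6 = 6/170 = 3/85.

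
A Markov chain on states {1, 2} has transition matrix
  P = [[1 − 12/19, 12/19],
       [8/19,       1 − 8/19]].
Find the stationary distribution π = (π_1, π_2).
π_1 = 2/5, π_2 = 3/5

Solve πP = π with π_1 + π_2 = 1. From πP = π: π_1 · (1 − 12/19) + π_2 · 8/19 = π_1 ⇒ π_2 · 8/19 = π_1 · 12/19 ⇒ π_2/π_1 = (12/19)/(8/19) = 3/2. Together with π_1 + π_2 = 1:
  π_1 = (8/19)/(12/19 + 8/19) = (8/19)/(20/19) = 2/5,
  π_2 = (12/19)/(12/19 + 8/19) = (12/19)/(20/19) = 3/5.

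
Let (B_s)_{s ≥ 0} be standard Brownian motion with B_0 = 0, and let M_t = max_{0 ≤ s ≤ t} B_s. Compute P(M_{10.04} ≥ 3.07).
P(M_{10.04} ≥ 3.07) = 2·P(B_{10.04} ≥ 3.07) = 2(1 − Φ(3.07/√10.04)) ≈ 0.3326

By the reflection principle for Brownian motion, P(M_t ≥ a) = 2 · P(B_t ≥ a) for a ≥ 0. Since B_t ~ N(0, t), P(B_t ≥ 3.07) = 1 − Φ(3.07/√t) = 1 − Φ(3.07/√10.04) = 1 − Φ(0.9689). So
  P(M_{10.04} ≥ 3.07) = 2(1 − Φ(0.9689)) ≈ 0.3326.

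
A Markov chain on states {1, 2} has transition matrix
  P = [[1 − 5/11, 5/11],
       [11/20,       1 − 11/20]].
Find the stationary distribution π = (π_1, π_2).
π_1 = 121/221, π_2 = 100/221

Solve πP = π with π_1 + π_2 = 1. From πP = π: π_1 · (1 − 5/11) + π_2 · 11/20 = π_1 ⇒ π_2 · 11/20 = π_1 · 5/11 ⇒ π_2/π_1 = (5/11)/(11/20) = 100/121. Together with π_1 + π_2 = 1:
  π_1 = (11/20)/(5/11 + 11/20) = (11/20)/(221/220) = 121/221,
  π_2 = (5/11)/(5/11 + 11/20) = (5/11)/(221/220) = 100/221.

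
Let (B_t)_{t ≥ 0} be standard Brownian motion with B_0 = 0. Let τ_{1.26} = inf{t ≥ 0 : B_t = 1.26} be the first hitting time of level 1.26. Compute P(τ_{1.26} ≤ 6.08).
P(τ_{1.26} ≤ 6.08) = 2(1 − Φ(1.26/√6.08)) = 2(1 − Φ(0.5110)) ≈ 0.6094

By the reflection principle for standard BM, P(τ_b ≤ t) = 2 · P(B_t ≥ b). Since B_t ~ N(0, t), P(B_t ≥ 1.26) = 1 − Φ(1.26/√t) = 1 − Φ(1.26/√6.08) = 1 − Φ(0.5110) ≈ 0.30468. Doubling: P(τ_{1.26} ≤ 6.08) ≈ 2 · 0.30468 = 0.60936 ≈ 0.6094.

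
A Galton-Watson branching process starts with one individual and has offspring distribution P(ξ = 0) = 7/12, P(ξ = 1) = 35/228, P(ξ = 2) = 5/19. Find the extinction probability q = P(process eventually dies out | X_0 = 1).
q = 1

Mean offspring μ = 0·7/12 + 1·35/228 + 2·5/19 = 155/228 ≤ 1. For μ ≤ 1 with offspring not concentrated at 1, the Galton-Watson process goes extinct almost surely, so q = 1.
(Algebraic check: The pgf is f(s) = 7/12 + 35/228·s + 5/19·s². The extinction probability q is the smallest fixed point of f in [0, 1]. Setting s = f(s):
  5/19·s² + (35/228 − 1)·s + 7/12 = 0
  5/19·s² − (7/12 + 5/19)·s + 7/12 = 0
which factors as (s − 1)·(5/19·s − 7/12) = 0, giving roots s = 1 and s = (7/12)/(5/19) = 133/60. Since 133/60 ≥ 1, the smallest root in [0, 1] is s = 1.)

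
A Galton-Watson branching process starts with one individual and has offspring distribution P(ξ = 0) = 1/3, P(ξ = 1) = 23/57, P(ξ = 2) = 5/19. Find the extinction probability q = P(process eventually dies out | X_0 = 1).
q = 1

Mean offspring μ = 0·1/3 + 1·23/57 + 2·5/19 = 53/57 ≤ 1. For μ ≤ 1 with offspring not concentrated at 1, the Galton-Watson process goes extinct almost surely, so q = 1.
(Algebraic check: The pgf is f(s) = 1/3 + 23/57·s + 5/19·s². The extinction probability q is the smallest fixed point of f in [0, 1]. Setting s = f(s):
  5/19·s² + (23/57 − 1)·s + 1/3 = 0
  5/19·s² − (1/3 + 5/19)·s + 1/3 = 0
which factors as (s − 1)·(5/19·s − 1/3) = 0, giving roots s = 1 and s = (1/3)/(5/19) = 19/15. Since 19/15 ≥ 1, the smallest root in [0, 1] is s = 1.)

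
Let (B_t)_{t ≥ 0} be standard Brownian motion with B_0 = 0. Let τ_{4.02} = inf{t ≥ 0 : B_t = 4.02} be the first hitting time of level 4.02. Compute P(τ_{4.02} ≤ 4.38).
P(τ_{4.02} ≤ 4.38) = 2(1 − Φ(4.02/√4.38)) = 2(1 − Φ(1.9208)) ≈ 0.0548

By the reflection principle for standard BM, P(τ_b ≤ t) = 2 · P(B_t ≥ b). Since B_t ~ N(0, t), P(B_t ≥ 4.02) = 1 − Φ(4.02/√t) = 1 − Φ(4.02/√4.38) = 1 − Φ(1.9208) ≈ 0.02738. Doubling: P(τ_{4.02} ≤ 4.38) ≈ 2 · 0.02738 = 0.05476 ≈ 0.0548.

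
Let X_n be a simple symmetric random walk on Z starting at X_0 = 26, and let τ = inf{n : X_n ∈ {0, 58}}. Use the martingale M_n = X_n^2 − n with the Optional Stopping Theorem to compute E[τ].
E[τ] = 832

M_n = X_n^2 − n is a martingale (since E[X_{n+1}^2 | F_n] = X_n^2 + 1). By OST (τ has finite mean in a bounded region), E[M_τ] = E[M_0] = X_0^2 − 0 = 26^2 = 676. Also E[M_τ] = E[X_τ^2] − E[τ]. The walk exits at 0 or 58, with P(hit 58 first) = 26/58, so E[X_τ^2] = 58^2 · 26/58 + 0 = 1508. Thus E[τ] = E[X_τ^2] − E[M_τ] = 1508 − 676 = 832 = 26(58 − 26) = 832.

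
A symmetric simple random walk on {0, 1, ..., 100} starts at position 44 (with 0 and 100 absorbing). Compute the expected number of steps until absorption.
E[τ | X_0 = 44] = 2464

Let v_k = E[τ | X_0 = k]. Boundary: v_0 = v_100 = 0. Recurrence: v_k = 1 + (v_{k-1} + v_{k+1})/2 for 1 ≤ k ≤ 99. The particular solution to v_k − (v_{k-1} + v_{k+1})/2 = 1 is v_k = −k^2. Adding homogeneous solution A + B k and matching boundaries gives v_k = k (100 − k). Substituting k = 44: v_44 = 44 · 56 = 2464.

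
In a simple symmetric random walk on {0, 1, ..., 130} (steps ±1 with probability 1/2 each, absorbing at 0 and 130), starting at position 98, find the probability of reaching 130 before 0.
P(hit 130 before 0) = 98/130 = 49/65

Let u_k = P(hit 130 before 0 | start at k). Then u_0 = 0, u_130 = 1, and u_k = u_{k-1}/2 + u_{k+1}/2 for 1 ≤ k ≤ 129. This harmonic recurrence is solved by u_k = k/130, giving u_98 = 98/130 = 49/65.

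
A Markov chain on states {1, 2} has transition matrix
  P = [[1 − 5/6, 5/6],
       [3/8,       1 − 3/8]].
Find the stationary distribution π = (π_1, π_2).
π_1 = 9/29, π_2 = 20/29

Solve πP = π with π_1 + π_2 = 1. From πP = π: π_1 · (1 − 5/6) + π_2 · 3/8 = π_1 ⇒ π_2 · 3/8 = π_1 · 5/6 ⇒ π_2/π_1 = (5/6)/(3/8) = 20/9. Together with π_1 + π_2 = 1:
  π_1 = (3/8)/(5/6 + 3/8) = (3/8)/(29/24) = 9/29,
  π_2 = (5/6)/(5/6 + 3/8) = (5/6)/(29/24) = 20/29.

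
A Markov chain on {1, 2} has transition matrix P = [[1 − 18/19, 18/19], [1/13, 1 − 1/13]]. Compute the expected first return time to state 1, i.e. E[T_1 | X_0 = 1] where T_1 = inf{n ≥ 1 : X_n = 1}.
E[T_1 | X_0 = 1] = 1/π_1 = 253/19

For an irreducible recurrent Markov chain with stationary distribution π, E[T_i | X_0 = i] = 1/π_i (Kac's formula). Here π_1 = (1/13)/(18/19 + 1/13) = (1/13)/(253/247) = 19/253, so E[T_1 | X_0 = 1] = 1/π_1 = (18/19 + 1/13)/(1/13) = (253/247)/(1/13) = 253/19.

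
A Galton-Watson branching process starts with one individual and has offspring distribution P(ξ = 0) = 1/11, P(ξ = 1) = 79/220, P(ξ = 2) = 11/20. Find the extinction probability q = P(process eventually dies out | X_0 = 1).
q = 20/121

The pgf is f(s) = 1/11 + 79/220·s + 11/20·s². The extinction probability q is the smallest fixed point of f in [0, 1]. Setting s = f(s):
  11/20·s² + (79/220 − 1)·s + 1/11 = 0
  11/20·s² − (1/11 + 11/20)·s + 1/11 = 0
which factors as (s − 1)·(11/20·s − 1/11) = 0, giving roots s = 1 and s = (1/11)/(11/20) = 20/121.
Mean offspring μ = 79/220 + 2·11/20 = 321/220 > 1 (supercritical), so q < 1. The extinction probability is the smaller root: q = (1/11)/(11/20) = 20/121.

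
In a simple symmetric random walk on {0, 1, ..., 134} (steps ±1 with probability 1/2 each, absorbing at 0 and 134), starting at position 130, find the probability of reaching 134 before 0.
P(hit 134 before 0) = 130/134 = 65/67

Let u_k = P(hit 134 before 0 | start at k). Then u_0 = 0, u_134 = 1, and u_k = u_{k-1}/2 + u_{k+1}/2 for 1 ≤ k ≤ 133. This harmonic recurrence is solved by u_k = k/134, giving u_130 = 130/134 = 65/67.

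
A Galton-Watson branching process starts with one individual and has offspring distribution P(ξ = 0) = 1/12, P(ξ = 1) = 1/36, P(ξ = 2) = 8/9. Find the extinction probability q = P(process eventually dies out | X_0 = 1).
q = 3/32

The pgf is f(s) = 1/12 + 1/36·s + 8/9·s². The extinction probability q is the smallest fixed point of f in [0, 1]. Setting s = f(s):
  8/9·s² + (1/36 − 1)·s + 1/12 = 0
  8/9·s² − (1/12 + 8/9)·s + 1/12 = 0
which factors as (s − 1)·(8/9·s − 1/12) = 0, giving roots s = 1 and s = (1/12)/(8/9) = 3/32.
Mean offspring μ = 1/36 + 2·8/9 = 65/36 > 1 (supercritical), so q < 1. The extinction probability is the smaller root: q = (1/12)/(8/9) = 3/32.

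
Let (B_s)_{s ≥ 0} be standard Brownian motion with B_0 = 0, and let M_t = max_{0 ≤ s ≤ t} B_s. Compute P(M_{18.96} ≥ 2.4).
P(M_{18.96} ≥ 2.4) = 2·P(B_{18.96} ≥ 2.4) = 2(1 − Φ(2.4/√18.96)) ≈ 0.5815

By the reflection principle for Brownian motion, P(M_t ≥ a) = 2 · P(B_t ≥ a) for a ≥ 0. Since B_t ~ N(0, t), P(B_t ≥ 2.4) = 1 − Φ(2.4/√t) = 1 − Φ(2.4/√18.96) = 1 − Φ(0.5512). So
  P(M_{18.96} ≥ 2.4) = 2(1 − Φ(0.5512)) ≈ 0.5815.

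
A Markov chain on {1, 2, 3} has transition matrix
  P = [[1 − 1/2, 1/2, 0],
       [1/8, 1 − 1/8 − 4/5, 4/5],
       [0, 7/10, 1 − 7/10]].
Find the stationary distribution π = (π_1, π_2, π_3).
π = (7/67, 28/67, 32/67)

This is a birth-death chain on three states, which satisfies detailed balance: π_1 · P_{12} = π_2 · P_{21} and π_2 · P_{23} = π_3 · P_{32}.
From π_1 · 1/2 = π_2 · 1/8: π_2/π_1 = (1/2)/(1/8) = 4.
From π_2 · 4/5 = π_3 · 7/10: π_3/π_2 = (4/5)/(7/10) = 8/7.
Take π_1 proportional to 1; then unnormalized π = (1, 4, 32/7). Normalize by dividing by the sum 67/7:
  π = (7/67, 28/67, 32/67).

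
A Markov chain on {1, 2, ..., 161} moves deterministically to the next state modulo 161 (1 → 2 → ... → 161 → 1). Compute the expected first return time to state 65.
E[T_65 | X_0 = 65] = 161

The chain cycles deterministically, so starting at state 65 it returns in exactly 161 steps. Equivalently, the stationary distribution is uniform π_j = 1/161 for every state j, so by Kac's formula E[T_65] = 1/π_65 = 161.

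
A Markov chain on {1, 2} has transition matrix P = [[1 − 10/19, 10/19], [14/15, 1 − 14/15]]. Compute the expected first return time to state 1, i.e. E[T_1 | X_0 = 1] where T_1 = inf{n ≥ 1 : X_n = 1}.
E[T_1 | X_0 = 1] = 1/π_1 = 208/133

For an irreducible recurrent Markov chain with stationary distribution π, E[T_i | X_0 = i] = 1/π_i (Kac's formula). Here π_1 = (14/15)/(10/19 + 14/15) = (14/15)/(416/285) = 133/208, so E[T_1 | X_0 = 1] = 1/π_1 = (10/19 + 14/15)/(14/15) = (416/285)/(14/15) = 208/133.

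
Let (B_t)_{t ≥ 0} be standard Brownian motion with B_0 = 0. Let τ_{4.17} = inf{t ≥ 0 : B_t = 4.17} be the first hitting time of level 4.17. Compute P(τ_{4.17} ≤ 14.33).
P(τ_{4.17} ≤ 14.33) = 2(1 − Φ(4.17/√14.33)) = 2(1 − Φ(1.1016)) ≈ 0.2706

By the reflection principle for standard BM, P(τ_b ≤ t) = 2 · P(B_t ≥ b). Since B_t ~ N(0, t), P(B_t ≥ 4.17) = 1 − Φ(4.17/√t) = 1 − Φ(4.17/√14.33) = 1 − Φ(1.1016) ≈ 0.13532. Doubling: P(τ_{4.17} ≤ 14.33) ≈ 2 · 0.13532 = 0.27064 ≈ 0.2706.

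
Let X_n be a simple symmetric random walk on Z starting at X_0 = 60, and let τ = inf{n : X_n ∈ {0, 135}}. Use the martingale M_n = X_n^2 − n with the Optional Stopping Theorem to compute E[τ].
E[τ] = 4500

M_n = X_n^2 − n is a martingale (since E[X_{n+1}^2 | F_n] = X_n^2 + 1). By OST (τ has finite mean in a bounded region), E[M_τ] = E[M_0] = X_0^2 − 0 = 60^2 = 3600. Also E[M_τ] = E[X_τ^2] − E[τ]. The walk exits at 0 or 135, with P(hit 135 first) = 60/135, so E[X_τ^2] = 135^2 · 60/135 + 0 = 8100. Thus E[τ] = E[X_τ^2] − E[M_τ] = 8100 − 3600 = 4500 = 60(135 − 60) = 4500.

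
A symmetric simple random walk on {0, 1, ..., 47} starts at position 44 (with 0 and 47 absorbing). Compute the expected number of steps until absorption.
E[τ | X_0 = 44] = 132

Let v_k = E[τ | X_0 = k]. Boundary: v_0 = v_47 = 0. Recurrence: v_k = 1 + (v_{k-1} + v_{k+1})/2 for 1 ≤ k ≤ 46. The particular solution to v_k − (v_{k-1} + v_{k+1})/2 = 1 is v_k = −k^2. Adding homogeneous solution A + B k and matching boundaries gives v_k = k (47 − k). Substituting k = 44: v_44 = 44 · 3 = 132.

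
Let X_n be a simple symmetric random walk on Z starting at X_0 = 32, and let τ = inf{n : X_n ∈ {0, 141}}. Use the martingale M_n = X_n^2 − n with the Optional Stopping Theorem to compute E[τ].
E[τ] = 3488

M_n = X_n^2 − n is a martingale (since E[X_{n+1}^2 | F_n] = X_n^2 + 1). By OST (τ has finite mean in a bounded region), E[M_τ] = E[M_0] = X_0^2 − 0 = 32^2 = 1024. Also E[M_τ] = E[X_τ^2] − E[τ]. The walk exits at 0 or 141, with P(hit 141 first) = 32/141, so E[X_τ^2] = 141^2 · 32/141 + 0 = 4512. Thus E[τ] = E[X_τ^2] − E[M_τ] = 4512 − 1024 = 3488 = 32(141 − 32) = 3488.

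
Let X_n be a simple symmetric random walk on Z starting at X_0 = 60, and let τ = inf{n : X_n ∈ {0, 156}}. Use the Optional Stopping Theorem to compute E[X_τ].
E[X_τ] = 60

X_n is a martingale and τ is a bounded-mean stopping time (indeed τ is finite a.s. with bounded expectation since the walk is in a bounded region). By the OST, E[X_τ] = E[X_0] = 60. Equivalently: E[X_τ] = 156 · P(hit 156 first) + 0 · P(hit 0 first) = 156 · (60/156) = 60.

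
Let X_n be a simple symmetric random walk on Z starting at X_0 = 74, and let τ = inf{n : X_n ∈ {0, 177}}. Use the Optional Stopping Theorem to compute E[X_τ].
E[X_τ] = 74

X_n is a martingale and τ is a bounded-mean stopping time (indeed τ is finite a.s. with bounded expectation since the walk is in a bounded region). By the OST, E[X_τ] = E[X_0] = 74. Equivalently: E[X_τ] = 177 · P(hit 177 first) + 0 · P(hit 0 first) = 177 · (74/177) = 74.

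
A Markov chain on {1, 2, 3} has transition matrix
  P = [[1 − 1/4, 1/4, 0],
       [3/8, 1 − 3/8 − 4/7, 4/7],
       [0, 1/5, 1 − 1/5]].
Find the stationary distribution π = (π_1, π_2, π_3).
π = (7/25, 14/75, 8/15)

This is a birth-death chain on three states, which satisfies detailed balance: π_1 · P_{12} = π_2 · P_{21} and π_2 · P_{23} = π_3 · P_{32}.
From π_1 · 1/4 = π_2 · 3/8: π_2/π_1 = (1/4)/(3/8) = 2/3.
From π_2 · 4/7 = π_3 · 1/5: π_3/π_2 = (4/7)/(1/5) = 20/7.
Take π_1 proportional to 1; then unnormalized π = (1, 2/3, 40/21). Normalize by dividing by the sum 25/7:
  π = (7/25, 14/75, 8/15).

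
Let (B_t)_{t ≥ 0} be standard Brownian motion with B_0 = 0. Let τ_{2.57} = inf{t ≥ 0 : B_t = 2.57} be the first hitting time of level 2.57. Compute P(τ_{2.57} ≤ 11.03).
P(τ_{2.57} ≤ 11.03) = 2(1 − Φ(2.57/√11.03)) = 2(1 − Φ(0.7738)) ≈ 0.4390

By the reflection principle for standard BM, P(τ_b ≤ t) = 2 · P(B_t ≥ b). Since B_t ~ N(0, t), P(B_t ≥ 2.57) = 1 − Φ(2.57/√t) = 1 − Φ(2.57/√11.03) = 1 − Φ(0.7738) ≈ 0.21952. Doubling: P(τ_{2.57} ≤ 11.03) ≈ 2 · 0.21952 = 0.43904 ≈ 0.4390.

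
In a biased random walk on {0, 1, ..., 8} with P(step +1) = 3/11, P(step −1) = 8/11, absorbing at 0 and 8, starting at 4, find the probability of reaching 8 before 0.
P(hit 8 before 0) = (1 − (8/3)^4) / (1 − (8/3)^8) = 81/4177

Let u_k denote P(reach 8 before 0 | start at k). Boundary: u_0 = 0, u_8 = 1. Recurrence: u_k = 3/11·u_{k+1} + 8/11·u_{k-1} for 1 ≤ k ≤ 7. Try u_k = A + B·r^k with r = q/p = (8/11)/(3/11) = 8/3. Substitution satisfies the recurrence; boundary conditions give:
  u_k = (1 − r^k) / (1 − r^N) = (1 − (8/3)^4) / (1 − (8/3)^8) = 81/4177.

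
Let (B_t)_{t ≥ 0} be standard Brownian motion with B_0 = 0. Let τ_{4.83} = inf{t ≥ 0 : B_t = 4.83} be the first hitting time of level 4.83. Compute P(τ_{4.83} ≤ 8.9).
P(τ_{4.83} ≤ 8.9) = 2(1 − Φ(4.83/√8.9)) = 2(1 − Φ(1.6190)) ≈ 0.1054

By the reflection principle for standard BM, P(τ_b ≤ t) = 2 · P(B_t ≥ b). Since B_t ~ N(0, t), P(B_t ≥ 4.83) = 1 − Φ(4.83/√t) = 1 − Φ(4.83/√8.9) = 1 − Φ(1.6190) ≈ 0.05272. Doubling: P(τ_{4.83} ≤ 8.9) ≈ 2 · 0.05272 = 0.10544 ≈ 0.1054.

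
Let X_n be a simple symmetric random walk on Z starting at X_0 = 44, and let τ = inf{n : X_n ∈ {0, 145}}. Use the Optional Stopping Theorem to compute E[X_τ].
E[X_τ] = 44

X_n is a martingale and τ is a bounded-mean stopping time (indeed τ is finite a.s. with bounded expectation since the walk is in a bounded region). By the OST, E[X_τ] = E[X_0] = 44. Equivalently: E[X_τ] = 145 · P(hit 145 first) + 0 · P(hit 0 first) = 145 · (44/145) = 44.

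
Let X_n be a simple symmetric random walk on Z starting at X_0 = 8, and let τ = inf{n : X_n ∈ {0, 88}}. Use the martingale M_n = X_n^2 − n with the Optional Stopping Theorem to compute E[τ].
E[τ] = 640

M_n = X_n^2 − n is a martingale (since E[X_{n+1}^2 | F_n] = X_n^2 + 1). By OST (τ has finite mean in a bounded region), E[M_τ] = E[M_0] = X_0^2 − 0 = 8^2 = 64. Also E[M_τ] = E[X_τ^2] − E[τ]. The walk exits at 0 or 88, with P(hit 88 first) = 8/88, so E[X_τ^2] = 88^2 · 8/88 + 0 = 704. Thus E[τ] = E[X_τ^2] − E[M_τ] = 704 − 64 = 640 = 8(88 − 8) = 640.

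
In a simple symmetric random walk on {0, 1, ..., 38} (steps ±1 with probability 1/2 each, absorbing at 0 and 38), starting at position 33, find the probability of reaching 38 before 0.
P(hit 38 before 0) = 33/38

Let u_k = P(hit 38 before 0 | start at k). Then u_0 = 0, u_38 = 1, and u_k = u_{k-1}/2 + u_{k+1}/2 for 1 ≤ k ≤ 37. This harmonic recurrence is solved by u_k = k/38, giving u_33 = 33/38.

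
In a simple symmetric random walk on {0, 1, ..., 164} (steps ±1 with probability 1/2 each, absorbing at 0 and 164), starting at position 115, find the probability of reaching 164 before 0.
P(hit 164 before 0) = 115/164

Let u_k = P(hit 164 before 0 | start at k). Then u_0 = 0, u_164 = 1, and u_k = u_{k-1}/2 + u_{k+1}/2 for 1 ≤ k ≤ 163. This harmonic recurrence is solved by u_k = k/164, giving u_115 = 115/164.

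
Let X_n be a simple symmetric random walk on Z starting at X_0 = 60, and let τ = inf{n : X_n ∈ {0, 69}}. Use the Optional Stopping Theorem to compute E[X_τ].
E[X_τ] = 60

X_n is a martingale and τ is a bounded-mean stopping time (indeed τ is finite a.s. with bounded expectation since the walk is in a bounded region). By the OST, E[X_τ] = E[X_0] = 60. Equivalently: E[X_τ] = 69 · P(hit 69 first) + 0 · P(hit 0 first) = 69 · (60/69) = 60.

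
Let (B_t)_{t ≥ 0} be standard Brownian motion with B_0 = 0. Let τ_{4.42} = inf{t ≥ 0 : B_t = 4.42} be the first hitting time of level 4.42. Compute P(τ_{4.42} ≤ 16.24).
P(τ_{4.42} ≤ 16.24) = 2(1 − Φ(4.42/√16.24)) = 2(1 − Φ(1.0968)) ≈ 0.2727

By the reflection principle for standard BM, P(τ_b ≤ t) = 2 · P(B_t ≥ b). Since B_t ~ N(0, t), P(B_t ≥ 4.42) = 1 − Φ(4.42/√t) = 1 − Φ(4.42/√16.24) = 1 − Φ(1.0968) ≈ 0.13636. Doubling: P(τ_{4.42} ≤ 16.24) ≈ 2 · 0.13636 = 0.27272 ≈ 0.2727.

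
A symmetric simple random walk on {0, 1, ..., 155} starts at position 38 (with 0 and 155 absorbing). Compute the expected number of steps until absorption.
E[τ | X_0 = 38] = 4446

Let v_k = E[τ | X_0 = k]. Boundary: v_0 = v_155 = 0. Recurrence: v_k = 1 + (v_{k-1} + v_{k+1})/2 for 1 ≤ k ≤ 154. The particular solution to v_k − (v_{k-1} + v_{k+1})/2 = 1 is v_k = −k^2. Adding homogeneous solution A + B k and matching boundaries gives v_k = k (155 − k). Substituting k = 38: v_38 = 38 · 117 = 4446.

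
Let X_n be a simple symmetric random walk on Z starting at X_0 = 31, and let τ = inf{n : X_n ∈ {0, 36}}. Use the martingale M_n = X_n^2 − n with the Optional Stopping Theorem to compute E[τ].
E[τ] = 155

M_n = X_n^2 − n is a martingale (since E[X_{n+1}^2 | F_n] = X_n^2 + 1). By OST (τ has finite mean in a bounded region), E[M_τ] = E[M_0] = X_0^2 − 0 = 31^2 = 961. Also E[M_τ] = E[X_τ^2] − E[τ]. The walk exits at 0 or 36, with P(hit 36 first) = 31/36, so E[X_τ^2] = 36^2 · 31/36 + 0 = 1116. Thus E[τ] = E[X_τ^2] − E[M_τ] = 1116 − 961 = 155 = 31(36 − 31) = 155.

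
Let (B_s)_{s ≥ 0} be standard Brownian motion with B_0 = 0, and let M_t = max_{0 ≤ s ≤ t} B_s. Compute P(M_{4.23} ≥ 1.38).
P(M_{4.23} ≥ 1.38) = 2·P(B_{4.23} ≥ 1.38) = 2(1 − Φ(1.38/√4.23)) ≈ 0.5022

By the reflection principle for Brownian motion, P(M_t ≥ a) = 2 · P(B_t ≥ a) for a ≥ 0. Since B_t ~ N(0, t), P(B_t ≥ 1.38) = 1 − Φ(1.38/√t) = 1 − Φ(1.38/√4.23) = 1 − Φ(0.6710). So
  P(M_{4.23} ≥ 1.38) = 2(1 − Φ(0.6710)) ≈ 0.5022.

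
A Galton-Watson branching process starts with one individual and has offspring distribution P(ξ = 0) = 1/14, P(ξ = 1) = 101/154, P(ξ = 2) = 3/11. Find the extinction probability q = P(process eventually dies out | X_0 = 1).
q = 11/42

The pgf is f(s) = 1/14 + 101/154·s + 3/11·s². The extinction probability q is the smallest fixed point of f in [0, 1]. Setting s = f(s):
  3/11·s² + (101/154 − 1)·s + 1/14 = 0
  3/11·s² − (1/14 + 3/11)·s + 1/14 = 0
which factors as (s − 1)·(3/11·s − 1/14) = 0, giving roots s = 1 and s = (1/14)/(3/11) = 11/42.
Mean offspring μ = 101/154 + 2·3/11 = 185/154 > 1 (supercritical), so q < 1. The extinction probability is the smaller root: q = (1/14)/(3/11) = 11/42.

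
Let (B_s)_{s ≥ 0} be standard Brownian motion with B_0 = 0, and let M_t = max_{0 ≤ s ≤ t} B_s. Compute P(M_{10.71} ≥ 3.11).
P(M_{10.71} ≥ 3.11) = 2·P(B_{10.71} ≥ 3.11) = 2(1 − Φ(3.11/√10.71)) ≈ 0.3420

By the reflection principle for Brownian motion, P(M_t ≥ a) = 2 · P(B_t ≥ a) for a ≥ 0. Since B_t ~ N(0, t), P(B_t ≥ 3.11) = 1 − Φ(3.11/√t) = 1 − Φ(3.11/√10.71) = 1 − Φ(0.9503). So
  P(M_{10.71} ≥ 3.11) = 2(1 − Φ(0.9503)) ≈ 0.3420.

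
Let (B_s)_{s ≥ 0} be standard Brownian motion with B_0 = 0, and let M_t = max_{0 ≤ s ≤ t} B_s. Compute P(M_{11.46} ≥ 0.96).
P(M_{11.46} ≥ 0.96) = 2·P(B_{11.46} ≥ 0.96) = 2(1 − Φ(0.96/√11.46)) ≈ 0.7767

By the reflection principle for Brownian motion, P(M_t ≥ a) = 2 · P(B_t ≥ a) for a ≥ 0. Since B_t ~ N(0, t), P(B_t ≥ 0.96) = 1 − Φ(0.96/√t) = 1 − Φ(0.96/√11.46) = 1 − Φ(0.2836). So
  P(M_{11.46} ≥ 0.96) = 2(1 − Φ(0.2836)) ≈ 0.7767.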